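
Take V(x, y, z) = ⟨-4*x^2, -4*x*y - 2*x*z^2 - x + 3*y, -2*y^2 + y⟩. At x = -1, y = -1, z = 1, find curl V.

(1, 0, 1)

(∇×V)₁ = ∂V₃/∂y − ∂V₂/∂z = 4*x*z - 4*y + 1
(∇×V)₂ = ∂V₁/∂z − ∂V₃/∂x = 0
(∇×V)₃ = ∂V₂/∂x − ∂V₁/∂y = -4*y - 2*z^2 - 1
∇×V = (4*x*z - 4*y + 1, 0, -4*y - 2*z^2 - 1)
At (-1, -1, 1): (1, 0, 1).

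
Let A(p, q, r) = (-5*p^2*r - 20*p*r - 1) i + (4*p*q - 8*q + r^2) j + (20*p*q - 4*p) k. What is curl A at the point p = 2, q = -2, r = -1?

(∇×A)₁ = ∂A₃/∂q − ∂A₂/∂r = 20*p - 2*r
(∇×A)₂ = ∂A₁/∂r − ∂A₃/∂p = -5*p^2 - 20*p - 20*q + 4
(∇×A)₃ = ∂A₂/∂p − ∂A₁/∂q = 4*q
∇×A = (20*p - 2*r, -5*p^2 - 20*p - 20*q + 4, 4*q)
At (2, -2, -1): (42, -16, -8).

(42, -16, -8)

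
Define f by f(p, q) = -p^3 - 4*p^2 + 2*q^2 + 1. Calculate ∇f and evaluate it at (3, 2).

∂f/∂p = -3*p^2 - 8*p
∂f/∂q = 4*q
∇f = (-3*p^2 - 8*p, 4*q)
At (3, 2): (-51, 8).

(-51, 8)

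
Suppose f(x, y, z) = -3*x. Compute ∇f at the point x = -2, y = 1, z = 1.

∂f/∂x = -3
∂f/∂y = 0
∂f/∂z = 0
∇f = (-3, 0, 0)
At (-2, 1, 1): (-3, 0, 0).

(-3, 0, 0)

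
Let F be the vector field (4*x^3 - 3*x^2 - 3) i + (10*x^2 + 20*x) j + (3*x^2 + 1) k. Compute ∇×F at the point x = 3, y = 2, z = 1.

(∇×F)₁ = ∂F₃/∂y − ∂F₂/∂z = 0
(∇×F)₂ = ∂F₁/∂z − ∂F₃/∂x = -6*x
(∇×F)₃ = ∂F₂/∂x − ∂F₁/∂y = 20*x + 20
∇×F = (0, -6*x, 20*x + 20)
At (3, 2, 1): (0, -18, 80).

(0, -18, 80)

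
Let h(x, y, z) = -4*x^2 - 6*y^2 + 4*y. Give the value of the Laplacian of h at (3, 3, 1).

-20

∂²h/∂x² = -8
∂²h/∂y² = -12
∂²h/∂z² = 0
∇²h = -20
At (3, 3, 1): -20.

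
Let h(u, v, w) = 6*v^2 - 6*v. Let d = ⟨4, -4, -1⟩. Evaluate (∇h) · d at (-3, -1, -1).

∂h/∂u = 0
∂h/∂v = 12*v - 6
∂h/∂w = 0
∇h at (-3, -1, -1) = (0, -18, 0)
∇h · d = (0)(4) + (-18)(-4) + (0)(-1) = 72

72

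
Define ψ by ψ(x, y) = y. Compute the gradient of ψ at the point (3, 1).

(0, 1)

∂ψ/∂x = 0
∂ψ/∂y = 1
∇ψ = (0, 1)
At (3, 1): (0, 1).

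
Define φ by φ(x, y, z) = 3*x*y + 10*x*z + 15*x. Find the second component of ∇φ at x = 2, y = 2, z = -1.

6

(∇φ)_2 = ∂φ/∂y = 3*x
At (2, 2, -1): 6.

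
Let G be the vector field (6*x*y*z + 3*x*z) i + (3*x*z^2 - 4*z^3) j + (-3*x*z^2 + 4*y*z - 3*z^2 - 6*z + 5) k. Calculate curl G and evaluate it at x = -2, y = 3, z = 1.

(28, -39, 15)

(∇×G)₁ = ∂G₃/∂y − ∂G₂/∂z = -6*x*z + 12*z^2 + 4*z
(∇×G)₂ = ∂G₁/∂z − ∂G₃/∂x = 6*x*y + 3*x + 3*z^2
(∇×G)₃ = ∂G₂/∂x − ∂G₁/∂y = -6*x*z + 3*z^2
∇×G = (-6*x*z + 12*z^2 + 4*z, 6*x*y + 3*x + 3*z^2, -6*x*z + 3*z^2)
At (-2, 3, 1): (28, -39, 15).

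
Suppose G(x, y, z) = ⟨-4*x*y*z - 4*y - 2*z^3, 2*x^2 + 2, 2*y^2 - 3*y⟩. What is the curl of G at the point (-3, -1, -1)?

(∇×G)₁ = ∂G₃/∂y − ∂G₂/∂z = 4*y - 3
(∇×G)₂ = ∂G₁/∂z − ∂G₃/∂x = -4*x*y - 6*z^2
(∇×G)₃ = ∂G₂/∂x − ∂G₁/∂y = 4*x*z + 4*x + 4
∇×G = (4*y - 3, -4*x*y - 6*z^2, 4*x*z + 4*x + 4)
At (-3, -1, -1): (-7, -18, 4).

(-7, -18, 4)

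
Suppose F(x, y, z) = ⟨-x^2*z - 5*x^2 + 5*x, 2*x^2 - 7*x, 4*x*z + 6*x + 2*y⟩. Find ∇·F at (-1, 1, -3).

5

∂F₁/∂x = -2*x*z - 10*x + 5
∂F₂/∂y = 0
∂F₃/∂z = 4*x
∇·F = -2*x*z - 6*x + 5
At (-1, 1, -3): 5.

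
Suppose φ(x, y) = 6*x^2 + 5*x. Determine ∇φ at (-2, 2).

∂φ/∂x = 12*x + 5
∂φ/∂y = 0
∇φ = (12*x + 5, 0)
At (-2, 2): (-19, 0).

(-19, 0)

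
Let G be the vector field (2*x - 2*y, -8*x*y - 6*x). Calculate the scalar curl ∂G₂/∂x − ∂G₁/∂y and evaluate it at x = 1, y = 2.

∂G₂/∂x = -8*y - 6
∂G₁/∂y = -2
Scalar curl = -8*y - 4
At (1, 2): -20.

-20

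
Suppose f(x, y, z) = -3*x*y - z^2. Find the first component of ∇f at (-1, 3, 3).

(∇f)_1 = ∂f/∂x = -3*y
At (-1, 3, 3): -9.

-9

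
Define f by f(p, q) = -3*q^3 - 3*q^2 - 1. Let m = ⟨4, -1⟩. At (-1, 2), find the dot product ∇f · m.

∂f/∂p = 0
∂f/∂q = -9*q^2 - 6*q
∇f at (-1, 2) = (0, -48)
∇f · m = (0)(4) + (-48)(-1) = 48

48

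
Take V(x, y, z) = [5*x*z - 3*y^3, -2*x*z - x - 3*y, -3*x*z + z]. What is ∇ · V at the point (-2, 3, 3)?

19

∂V₁/∂x = 5*z
∂V₂/∂y = -3
∂V₃/∂z = -3*x + 1
∇·V = -3*x + 5*z - 2
At (-2, 3, 3): 19.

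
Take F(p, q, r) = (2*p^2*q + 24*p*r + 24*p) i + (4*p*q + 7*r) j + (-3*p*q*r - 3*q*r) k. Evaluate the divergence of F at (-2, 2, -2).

-42

∂F₁/∂p = 4*p*q + 24*r + 24
∂F₂/∂q = 4*p
∂F₃/∂r = -3*p*q - 3*q
∇·F = p*q + 4*p - 3*q + 24*r + 24
At (-2, 2, -2): -42.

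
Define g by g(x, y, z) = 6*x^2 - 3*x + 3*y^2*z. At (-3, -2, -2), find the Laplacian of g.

∂²g/∂x² = 12
∂²g/∂y² = 6*z
∂²g/∂z² = 0
∇²g = 6*z + 12
At (-3, -2, -2): 0.

0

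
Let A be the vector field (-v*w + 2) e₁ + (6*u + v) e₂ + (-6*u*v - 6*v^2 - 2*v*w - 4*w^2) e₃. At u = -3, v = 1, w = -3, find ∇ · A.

∂A₁/∂u = 0
∂A₂/∂v = 1
∂A₃/∂w = -2*v - 8*w
∇·A = -2*v - 8*w + 1
At (-3, 1, -3): 23.

23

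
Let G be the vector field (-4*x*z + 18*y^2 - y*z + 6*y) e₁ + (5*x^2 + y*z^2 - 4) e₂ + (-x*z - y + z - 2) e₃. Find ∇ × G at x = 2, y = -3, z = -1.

(-7, -6, 121)

(∇×G)₁ = ∂G₃/∂y − ∂G₂/∂z = -2*y*z - 1
(∇×G)₂ = ∂G₁/∂z − ∂G₃/∂x = -4*x - y + z
(∇×G)₃ = ∂G₂/∂x − ∂G₁/∂y = 10*x - 36*y + z - 6
∇×G = (-2*y*z - 1, -4*x - y + z, 10*x - 36*y + z - 6)
At (2, -3, -1): (-7, -6, 121).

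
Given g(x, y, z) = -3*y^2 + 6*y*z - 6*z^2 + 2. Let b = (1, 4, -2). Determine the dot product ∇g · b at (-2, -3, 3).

252

∂g/∂x = 0
∂g/∂y = -6*y + 6*z
∂g/∂z = 6*y - 12*z
∇g at (-2, -3, 3) = (0, 36, -54)
∇g · b = (0)(1) + (36)(4) + (-54)(-2) = 252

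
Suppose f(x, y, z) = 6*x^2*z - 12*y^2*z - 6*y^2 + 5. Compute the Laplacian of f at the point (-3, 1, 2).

-36

∂²f/∂x² = 12*z
∂²f/∂y² = -12*(2*z + 1)
∂²f/∂z² = 0
∇²f = -12*z - 12
At (-3, 1, 2): -36.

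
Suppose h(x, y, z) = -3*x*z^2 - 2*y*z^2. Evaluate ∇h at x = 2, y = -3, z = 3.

∂h/∂x = -3*z^2
∂h/∂y = -2*z^2
∂h/∂z = -6*x*z - 4*y*z
∇h = (-3*z^2, -2*z^2, -6*x*z - 4*y*z)
At (2, -3, 3): (-27, -18, 0).

(-27, -18, 0)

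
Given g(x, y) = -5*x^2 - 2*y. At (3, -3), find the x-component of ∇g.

-30

(∇g)_1 = ∂g/∂x = -10*x
At (3, -3): -30.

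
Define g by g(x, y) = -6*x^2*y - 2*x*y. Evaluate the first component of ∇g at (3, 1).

-38

(∇g)_1 = ∂g/∂x = -12*x*y - 2*y
At (3, 1): -38.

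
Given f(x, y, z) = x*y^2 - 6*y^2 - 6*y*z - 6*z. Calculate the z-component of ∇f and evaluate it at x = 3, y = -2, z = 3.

6

(∇f)_3 = ∂f/∂z = -6*y - 6
At (3, -2, 3): 6.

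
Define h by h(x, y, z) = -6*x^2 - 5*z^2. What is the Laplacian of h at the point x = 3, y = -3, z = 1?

∂²h/∂x² = -12
∂²h/∂y² = 0
∂²h/∂z² = -10
∇²h = -22
At (3, -3, 1): -22.

-22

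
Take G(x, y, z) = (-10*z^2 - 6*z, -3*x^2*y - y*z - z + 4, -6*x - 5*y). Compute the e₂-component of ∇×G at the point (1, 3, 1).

(∇×G)_2 = ∂G₁/∂z − ∂G₃/∂x
= -20*z - 6 − (-6)
= -20*z
At (1, 3, 1): -20.

-20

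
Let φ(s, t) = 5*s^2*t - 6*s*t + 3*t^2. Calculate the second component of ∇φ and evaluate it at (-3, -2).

(∇φ)_2 = ∂φ/∂t = 5*s^2 - 6*s + 6*t
At (-3, -2): 51.

51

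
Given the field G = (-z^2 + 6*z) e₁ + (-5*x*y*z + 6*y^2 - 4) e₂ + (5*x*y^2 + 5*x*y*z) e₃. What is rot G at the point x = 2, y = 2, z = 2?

(80, -38, -20)

(∇×G)₁ = ∂G₃/∂y − ∂G₂/∂z = 15*x*y + 5*x*z
(∇×G)₂ = ∂G₁/∂z − ∂G₃/∂x = -5*y^2 - 5*y*z - 2*z + 6
(∇×G)₃ = ∂G₂/∂x − ∂G₁/∂y = -5*y*z
∇×G = (15*x*y + 5*x*z, -5*y^2 - 5*y*z - 2*z + 6, -5*y*z)
At (2, 2, 2): (80, -38, -20).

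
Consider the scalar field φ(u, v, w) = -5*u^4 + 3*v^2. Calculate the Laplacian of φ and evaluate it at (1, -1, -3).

∂²φ/∂u² = -60*u^2
∂²φ/∂v² = 6
∂²φ/∂w² = 0
∇²φ = -60*u^2 + 6
At (1, -1, -3): -54.

-54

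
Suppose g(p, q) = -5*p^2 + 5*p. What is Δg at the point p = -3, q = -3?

-10

∂²g/∂p² = -10
∂²g/∂q² = 0
∇²g = -10
At (-3, -3): -10.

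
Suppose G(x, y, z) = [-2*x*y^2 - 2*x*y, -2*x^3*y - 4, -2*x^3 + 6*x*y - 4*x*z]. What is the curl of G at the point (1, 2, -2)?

(∇×G)₁ = ∂G₃/∂y − ∂G₂/∂z = 6*x
(∇×G)₂ = ∂G₁/∂z − ∂G₃/∂x = 6*x^2 - 6*y + 4*z
(∇×G)₃ = ∂G₂/∂x − ∂G₁/∂y = -6*x^2*y + 4*x*y + 2*x
∇×G = (6*x, 6*x^2 - 6*y + 4*z, -6*x^2*y + 4*x*y + 2*x)
At (1, 2, -2): (6, -14, -2).

(6, -14, -2)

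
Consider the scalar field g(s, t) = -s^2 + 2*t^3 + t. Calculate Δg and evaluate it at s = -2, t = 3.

34

∂²g/∂s² = -2
∂²g/∂t² = 12*t
∇²g = 12*t - 2
At (-2, 3): 34.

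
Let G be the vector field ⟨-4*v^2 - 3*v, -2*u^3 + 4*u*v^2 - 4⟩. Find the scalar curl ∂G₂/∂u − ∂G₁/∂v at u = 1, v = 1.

∂G₂/∂u = -6*u^2 + 4*v^2
∂G₁/∂v = -8*v - 3
Scalar curl = -6*u^2 + 4*v^2 + 8*v + 3
At (1, 1): 9.

9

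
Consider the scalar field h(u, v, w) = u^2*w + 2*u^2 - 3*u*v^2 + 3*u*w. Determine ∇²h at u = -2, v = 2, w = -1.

14

∂²h/∂u² = 2*(w + 2)
∂²h/∂v² = -6*u
∂²h/∂w² = 0
∇²h = -6*u + 2*w + 4
At (-2, 2, -1): 14.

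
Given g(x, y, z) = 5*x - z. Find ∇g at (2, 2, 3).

∂g/∂x = 5
∂g/∂y = 0
∂g/∂z = -1
∇g = (5, 0, -1)
At (2, 2, 3): (5, 0, -1).

(5, 0, -1)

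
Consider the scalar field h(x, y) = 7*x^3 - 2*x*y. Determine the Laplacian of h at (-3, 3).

∂²h/∂x² = 42*x
∂²h/∂y² = 0
∇²h = 42*x
At (-3, 3): -126.

-126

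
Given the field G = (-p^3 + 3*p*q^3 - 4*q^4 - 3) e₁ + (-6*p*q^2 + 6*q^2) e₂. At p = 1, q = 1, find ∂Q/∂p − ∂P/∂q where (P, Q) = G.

∂G₂/∂p = -6*q^2
∂G₁/∂q = 9*p*q^2 - 16*q^3
Scalar curl = -9*p*q^2 + 16*q^3 - 6*q^2
At (1, 1): 1.

1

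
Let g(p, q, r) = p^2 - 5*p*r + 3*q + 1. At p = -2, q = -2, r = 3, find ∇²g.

∂²g/∂p² = 2
∂²g/∂q² = 0
∂²g/∂r² = 0
∇²g = 2
At (-2, -2, 3): 2.

2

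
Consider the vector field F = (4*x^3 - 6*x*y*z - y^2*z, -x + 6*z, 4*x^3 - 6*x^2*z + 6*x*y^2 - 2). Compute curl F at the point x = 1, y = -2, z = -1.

(∇×F)₁ = ∂F₃/∂y − ∂F₂/∂z = 12*x*y - 6
(∇×F)₂ = ∂F₁/∂z − ∂F₃/∂x = -12*x^2 - 6*x*y + 12*x*z - 7*y^2
(∇×F)₃ = ∂F₂/∂x − ∂F₁/∂y = 6*x*z + 2*y*z - 1
∇×F = (12*x*y - 6, -12*x^2 - 6*x*y + 12*x*z - 7*y^2, 6*x*z + 2*y*z - 1)
At (1, -2, -1): (-30, -40, -3).

(-30, -40, -3)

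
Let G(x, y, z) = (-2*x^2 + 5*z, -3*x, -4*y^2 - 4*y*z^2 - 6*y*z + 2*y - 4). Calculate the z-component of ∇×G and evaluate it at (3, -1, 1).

-3

(∇×G)_3 = ∂G₂/∂x − ∂G₁/∂y
= -3 − (0)
= -3
At (3, -1, 1): -3.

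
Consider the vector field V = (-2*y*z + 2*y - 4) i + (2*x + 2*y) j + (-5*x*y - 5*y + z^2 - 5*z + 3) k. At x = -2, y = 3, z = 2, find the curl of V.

(∇×V)₁ = ∂V₃/∂y − ∂V₂/∂z = -5*x - 5
(∇×V)₂ = ∂V₁/∂z − ∂V₃/∂x = 3*y
(∇×V)₃ = ∂V₂/∂x − ∂V₁/∂y = 2*z
∇×V = (-5*x - 5, 3*y, 2*z)
At (-2, 3, 2): (5, 9, 4).

(5, 9, 4)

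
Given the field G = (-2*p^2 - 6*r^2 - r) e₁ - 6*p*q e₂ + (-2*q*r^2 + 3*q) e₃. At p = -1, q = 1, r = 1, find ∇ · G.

6

∂G₁/∂p = -4*p
∂G₂/∂q = -6*p
∂G₃/∂r = -4*q*r
∇·G = -10*p - 4*q*r
At (-1, 1, 1): 6.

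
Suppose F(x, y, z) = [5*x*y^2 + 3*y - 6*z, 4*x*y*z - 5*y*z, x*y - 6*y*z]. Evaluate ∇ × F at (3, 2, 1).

(-17, -8, -55)

(∇×F)₁ = ∂F₃/∂y − ∂F₂/∂z = -4*x*y + x + 5*y - 6*z
(∇×F)₂ = ∂F₁/∂z − ∂F₃/∂x = -y - 6
(∇×F)₃ = ∂F₂/∂x − ∂F₁/∂y = -10*x*y + 4*y*z - 3
∇×F = (-4*x*y + x + 5*y - 6*z, -y - 6, -10*x*y + 4*y*z - 3)
At (3, 2, 1): (-17, -8, -55).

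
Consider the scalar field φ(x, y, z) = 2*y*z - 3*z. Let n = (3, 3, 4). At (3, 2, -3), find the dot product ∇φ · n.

-14

∂φ/∂x = 0
∂φ/∂y = 2*z
∂φ/∂z = 2*y - 3
∇φ at (3, 2, -3) = (0, -6, 1)
∇φ · n = (0)(3) + (-6)(3) + (1)(4) = -14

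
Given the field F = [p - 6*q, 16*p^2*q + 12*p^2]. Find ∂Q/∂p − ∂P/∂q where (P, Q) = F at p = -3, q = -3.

222

∂F₂/∂p = 32*p*q + 24*p
∂F₁/∂q = -6
Scalar curl = 32*p*q + 24*p + 6
At (-3, -3): 222.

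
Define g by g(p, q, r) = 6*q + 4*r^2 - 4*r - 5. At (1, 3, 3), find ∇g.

(0, 6, 20)

∂g/∂p = 0
∂g/∂q = 6
∂g/∂r = 8*r - 4
∇g = (0, 6, 8*r - 4)
At (1, 3, 3): (0, 6, 20).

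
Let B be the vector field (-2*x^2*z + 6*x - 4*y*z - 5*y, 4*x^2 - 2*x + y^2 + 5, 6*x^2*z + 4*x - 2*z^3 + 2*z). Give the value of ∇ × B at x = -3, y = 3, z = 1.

(0, 2, -17)

(∇×B)₁ = ∂B₃/∂y − ∂B₂/∂z = 0
(∇×B)₂ = ∂B₁/∂z − ∂B₃/∂x = -2*x^2 - 12*x*z - 4*y - 4
(∇×B)₃ = ∂B₂/∂x − ∂B₁/∂y = 8*x + 4*z + 3
∇×B = (0, -2*x^2 - 12*x*z - 4*y - 4, 8*x + 4*z + 3)
At (-3, 3, 1): (0, 2, -17).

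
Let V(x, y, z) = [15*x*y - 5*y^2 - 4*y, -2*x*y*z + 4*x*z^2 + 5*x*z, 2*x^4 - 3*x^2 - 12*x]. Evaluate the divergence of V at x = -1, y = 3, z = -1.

43

∂V₁/∂x = 15*y
∂V₂/∂y = -2*x*z
∂V₃/∂z = 0
∇·V = -2*x*z + 15*y
At (-1, 3, -1): 43.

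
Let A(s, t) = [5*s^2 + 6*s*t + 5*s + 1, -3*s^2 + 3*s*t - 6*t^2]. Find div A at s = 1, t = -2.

∂A₁/∂s = 10*s + 6*t + 5
∂A₂/∂t = 3*s - 12*t
∇·A = 13*s - 6*t + 5
At (1, -2): 30.

30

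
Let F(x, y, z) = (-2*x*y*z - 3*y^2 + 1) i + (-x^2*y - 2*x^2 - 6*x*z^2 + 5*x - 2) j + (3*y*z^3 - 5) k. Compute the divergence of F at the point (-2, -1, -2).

-44

∂F₁/∂x = -2*y*z
∂F₂/∂y = -x^2
∂F₃/∂z = 9*y*z^2
∇·F = -x^2 + 9*y*z^2 - 2*y*z
At (-2, -1, -2): -44.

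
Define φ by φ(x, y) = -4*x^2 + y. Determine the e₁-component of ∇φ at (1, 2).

-8

(∇φ)_1 = ∂φ/∂x = -8*x
At (1, 2): -8.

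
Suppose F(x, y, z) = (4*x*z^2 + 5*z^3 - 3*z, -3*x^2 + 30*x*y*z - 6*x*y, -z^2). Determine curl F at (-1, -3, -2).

(-90, 73, 204)

(∇×F)₁ = ∂F₃/∂y − ∂F₂/∂z = -30*x*y
(∇×F)₂ = ∂F₁/∂z − ∂F₃/∂x = 8*x*z + 15*z^2 - 3
(∇×F)₃ = ∂F₂/∂x − ∂F₁/∂y = -6*x + 30*y*z - 6*y
∇×F = (-30*x*y, 8*x*z + 15*z^2 - 3, -6*x + 30*y*z - 6*y)
At (-1, -3, -2): (-90, 73, 204).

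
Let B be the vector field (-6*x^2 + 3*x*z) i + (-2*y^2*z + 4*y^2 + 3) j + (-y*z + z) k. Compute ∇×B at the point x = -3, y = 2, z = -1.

(9, -9, 0)

(∇×B)₁ = ∂B₃/∂y − ∂B₂/∂z = 2*y^2 - z
(∇×B)₂ = ∂B₁/∂z − ∂B₃/∂x = 3*x
(∇×B)₃ = ∂B₂/∂x − ∂B₁/∂y = 0
∇×B = (2*y^2 - z, 3*x, 0)
At (-3, 2, -1): (9, -9, 0).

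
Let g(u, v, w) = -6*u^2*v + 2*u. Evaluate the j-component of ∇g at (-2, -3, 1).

(∇g)_2 = ∂g/∂v = -6*u^2
At (-2, -3, 1): -24.

-24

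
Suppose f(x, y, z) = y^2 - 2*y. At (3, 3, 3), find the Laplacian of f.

2

∂²f/∂x² = 0
∂²f/∂y² = 2
∂²f/∂z² = 0
∇²f = 2
At (3, 3, 3): 2.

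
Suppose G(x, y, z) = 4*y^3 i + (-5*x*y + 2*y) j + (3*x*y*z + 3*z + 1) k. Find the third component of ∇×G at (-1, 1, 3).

-17

(∇×G)_3 = ∂G₂/∂x − ∂G₁/∂y
= -5*y − (12*y^2)
= -12*y^2 - 5*y
At (-1, 1, 3): -17.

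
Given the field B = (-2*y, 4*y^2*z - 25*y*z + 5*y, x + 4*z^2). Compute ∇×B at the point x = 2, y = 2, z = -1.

(34, -1, 2)

(∇×B)₁ = ∂B₃/∂y − ∂B₂/∂z = -4*y^2 + 25*y
(∇×B)₂ = ∂B₁/∂z − ∂B₃/∂x = -1
(∇×B)₃ = ∂B₂/∂x − ∂B₁/∂y = 2
∇×B = (-4*y^2 + 25*y, -1, 2)
At (2, 2, -1): (34, -1, 2).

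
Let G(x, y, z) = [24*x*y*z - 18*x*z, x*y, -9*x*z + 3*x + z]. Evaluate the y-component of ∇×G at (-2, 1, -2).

(∇×G)_2 = ∂G₁/∂z − ∂G₃/∂x
= 24*x*y - 18*x − (-9*z + 3)
= 24*x*y - 18*x + 9*z - 3
At (-2, 1, -2): -33.

-33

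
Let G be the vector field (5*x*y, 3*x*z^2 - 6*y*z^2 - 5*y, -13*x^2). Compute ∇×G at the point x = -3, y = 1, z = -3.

(-90, -78, 42)

(∇×G)₁ = ∂G₃/∂y − ∂G₂/∂z = -6*x*z + 12*y*z
(∇×G)₂ = ∂G₁/∂z − ∂G₃/∂x = 26*x
(∇×G)₃ = ∂G₂/∂x − ∂G₁/∂y = -5*x + 3*z^2
∇×G = (-6*x*z + 12*y*z, 26*x, -5*x + 3*z^2)
At (-3, 1, -3): (-90, -78, 42).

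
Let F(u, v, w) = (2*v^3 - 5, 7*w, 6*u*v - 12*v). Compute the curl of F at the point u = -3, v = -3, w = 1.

(∇×F)₁ = ∂F₃/∂v − ∂F₂/∂w = 6*u - 19
(∇×F)₂ = ∂F₁/∂w − ∂F₃/∂u = -6*v
(∇×F)₃ = ∂F₂/∂u − ∂F₁/∂v = -6*v^2
∇×F = (6*u - 19, -6*v, -6*v^2)
At (-3, -3, 1): (-37, 18, -54).

(-37, 18, -54)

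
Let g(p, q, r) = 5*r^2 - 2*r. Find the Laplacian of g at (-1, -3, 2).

∂²g/∂p² = 0
∂²g/∂q² = 0
∂²g/∂r² = 10
∇²g = 10
At (-1, -3, 2): 10.

10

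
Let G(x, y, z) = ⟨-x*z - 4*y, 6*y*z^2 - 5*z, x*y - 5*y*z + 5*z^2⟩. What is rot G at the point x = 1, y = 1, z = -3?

(57, -2, 4)

(∇×G)₁ = ∂G₃/∂y − ∂G₂/∂z = x - 12*y*z - 5*z + 5
(∇×G)₂ = ∂G₁/∂z − ∂G₃/∂x = -x - y
(∇×G)₃ = ∂G₂/∂x − ∂G₁/∂y = 4
∇×G = (x - 12*y*z - 5*z + 5, -x - y, 4)
At (1, 1, -3): (57, -2, 4).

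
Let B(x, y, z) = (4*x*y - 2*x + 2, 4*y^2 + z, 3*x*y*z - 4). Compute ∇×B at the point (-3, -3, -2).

(∇×B)₁ = ∂B₃/∂y − ∂B₂/∂z = 3*x*z - 1
(∇×B)₂ = ∂B₁/∂z − ∂B₃/∂x = -3*y*z
(∇×B)₃ = ∂B₂/∂x − ∂B₁/∂y = -4*x
∇×B = (3*x*z - 1, -3*y*z, -4*x)
At (-3, -3, -2): (17, -18, 12).

(17, -18, 12)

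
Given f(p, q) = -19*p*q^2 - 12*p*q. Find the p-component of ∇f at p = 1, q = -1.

(∇f)_1 = ∂f/∂p = -19*q^2 - 12*q
At (1, -1): -7.

-7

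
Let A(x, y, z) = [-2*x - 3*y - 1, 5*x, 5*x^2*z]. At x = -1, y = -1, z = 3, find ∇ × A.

(∇×A)₁ = ∂A₃/∂y − ∂A₂/∂z = 0
(∇×A)₂ = ∂A₁/∂z − ∂A₃/∂x = -10*x*z
(∇×A)₃ = ∂A₂/∂x − ∂A₁/∂y = 8
∇×A = (0, -10*x*z, 8)
At (-1, -1, 3): (0, 30, 8).

(0, 30, 8)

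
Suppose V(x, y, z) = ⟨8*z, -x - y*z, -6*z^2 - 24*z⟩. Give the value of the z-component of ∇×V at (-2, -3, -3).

(∇×V)_3 = ∂V₂/∂x − ∂V₁/∂y
= -1 − (0)
= -1
At (-2, -3, -3): -1.

-1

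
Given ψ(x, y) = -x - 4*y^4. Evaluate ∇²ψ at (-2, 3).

∂²ψ/∂x² = 0
∂²ψ/∂y² = -48*y^2
∇²ψ = -48*y^2
At (-2, 3): -432.

-432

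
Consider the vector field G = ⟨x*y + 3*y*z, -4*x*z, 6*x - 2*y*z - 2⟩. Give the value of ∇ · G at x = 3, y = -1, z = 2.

1

∂G₁/∂x = y
∂G₂/∂y = 0
∂G₃/∂z = -2*y
∇·G = -y
At (3, -1, 2): 1.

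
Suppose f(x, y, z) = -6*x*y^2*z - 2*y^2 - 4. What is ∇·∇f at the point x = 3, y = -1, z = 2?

-76

∂²f/∂x² = 0
∂²f/∂y² = -4*(3*x*z + 1)
∂²f/∂z² = 0
∇²f = -12*x*z - 4
At (3, -1, 2): -76.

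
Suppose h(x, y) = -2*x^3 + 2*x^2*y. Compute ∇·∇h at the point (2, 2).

-16

∂²h/∂x² = 4*(-3*x + y)
∂²h/∂y² = 0
∇²h = -12*x + 4*y
At (2, 2): -16.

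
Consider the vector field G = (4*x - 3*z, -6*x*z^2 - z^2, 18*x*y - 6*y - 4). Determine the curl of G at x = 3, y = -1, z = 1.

(∇×G)₁ = ∂G₃/∂y − ∂G₂/∂z = 12*x*z + 18*x + 2*z - 6
(∇×G)₂ = ∂G₁/∂z − ∂G₃/∂x = -18*y - 3
(∇×G)₃ = ∂G₂/∂x − ∂G₁/∂y = -6*z^2
∇×G = (12*x*z + 18*x + 2*z - 6, -18*y - 3, -6*z^2)
At (3, -1, 1): (86, 15, -6).

(86, 15, -6)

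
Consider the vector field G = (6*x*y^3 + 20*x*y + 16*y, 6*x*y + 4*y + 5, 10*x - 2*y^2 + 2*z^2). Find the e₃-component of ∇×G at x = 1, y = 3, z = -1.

(∇×G)_3 = ∂G₂/∂x − ∂G₁/∂y
= 6*y − (18*x*y^2 + 20*x + 16)
= -18*x*y^2 - 20*x + 6*y - 16
At (1, 3, -1): -180.

-180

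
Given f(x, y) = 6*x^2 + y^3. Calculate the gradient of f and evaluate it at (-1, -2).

∂f/∂x = 12*x
∂f/∂y = 3*y^2
∇f = (12*x, 3*y^2)
At (-1, -2): (-12, 12).

(-12, 12)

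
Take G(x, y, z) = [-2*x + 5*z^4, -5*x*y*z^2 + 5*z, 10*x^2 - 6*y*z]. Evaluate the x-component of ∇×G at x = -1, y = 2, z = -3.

73

(∇×G)_1 = ∂G₃/∂y − ∂G₂/∂z
= -6*z − (-10*x*y*z + 5)
= 10*x*y*z - 6*z - 5
At (-1, 2, -3): 73.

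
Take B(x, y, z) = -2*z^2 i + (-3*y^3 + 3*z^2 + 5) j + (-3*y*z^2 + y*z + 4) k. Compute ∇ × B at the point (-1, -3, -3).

(∇×B)₁ = ∂B₃/∂y − ∂B₂/∂z = -3*z^2 - 5*z
(∇×B)₂ = ∂B₁/∂z − ∂B₃/∂x = -4*z
(∇×B)₃ = ∂B₂/∂x − ∂B₁/∂y = 0
∇×B = (-3*z^2 - 5*z, -4*z, 0)
At (-1, -3, -3): (-12, 12, 0).

(-12, 12, 0)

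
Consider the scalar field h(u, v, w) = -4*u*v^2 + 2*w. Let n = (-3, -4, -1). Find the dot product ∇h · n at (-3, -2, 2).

238

∂h/∂u = -4*v^2
∂h/∂v = -8*u*v
∂h/∂w = 2
∇h at (-3, -2, 2) = (-16, -48, 2)
∇h · n = (-16)(-3) + (-48)(-4) + (2)(-1) = 238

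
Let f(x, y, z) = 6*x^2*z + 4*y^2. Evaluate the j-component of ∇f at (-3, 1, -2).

(∇f)_2 = ∂f/∂y = 8*y
At (-3, 1, -2): 8.

8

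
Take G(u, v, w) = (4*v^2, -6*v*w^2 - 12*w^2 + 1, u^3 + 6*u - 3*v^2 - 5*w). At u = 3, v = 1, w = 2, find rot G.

(∇×G)₁ = ∂G₃/∂v − ∂G₂/∂w = 12*v*w - 6*v + 24*w
(∇×G)₂ = ∂G₁/∂w − ∂G₃/∂u = -3*u^2 - 6
(∇×G)₃ = ∂G₂/∂u − ∂G₁/∂v = -8*v
∇×G = (12*v*w - 6*v + 24*w, -3*u^2 - 6, -8*v)
At (3, 1, 2): (66, -33, -8).

(66, -33, -8)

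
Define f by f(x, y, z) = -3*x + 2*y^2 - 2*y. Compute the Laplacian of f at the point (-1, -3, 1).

4

∂²f/∂x² = 0
∂²f/∂y² = 4
∂²f/∂z² = 0
∇²f = 4
At (-1, -3, 1): 4.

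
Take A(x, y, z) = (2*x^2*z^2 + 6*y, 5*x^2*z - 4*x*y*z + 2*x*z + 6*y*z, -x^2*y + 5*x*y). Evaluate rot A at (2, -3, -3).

(∇×A)₁ = ∂A₃/∂y − ∂A₂/∂z = -6*x^2 + 4*x*y + 3*x - 6*y
(∇×A)₂ = ∂A₁/∂z − ∂A₃/∂x = 4*x^2*z + 2*x*y - 5*y
(∇×A)₃ = ∂A₂/∂x − ∂A₁/∂y = 10*x*z - 4*y*z + 2*z - 6
∇×A = (-6*x^2 + 4*x*y + 3*x - 6*y, 4*x^2*z + 2*x*y - 5*y, 10*x*z - 4*y*z + 2*z - 6)
At (2, -3, -3): (-24, -45, -108).

(-24, -45, -108)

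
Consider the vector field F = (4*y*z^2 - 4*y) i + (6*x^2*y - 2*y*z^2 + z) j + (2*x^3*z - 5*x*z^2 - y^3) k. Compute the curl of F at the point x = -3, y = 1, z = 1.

(∇×F)₁ = ∂F₃/∂y − ∂F₂/∂z = -3*y^2 + 4*y*z - 1
(∇×F)₂ = ∂F₁/∂z − ∂F₃/∂x = -6*x^2*z + 8*y*z + 5*z^2
(∇×F)₃ = ∂F₂/∂x − ∂F₁/∂y = 12*x*y - 4*z^2 + 4
∇×F = (-3*y^2 + 4*y*z - 1, -6*x^2*z + 8*y*z + 5*z^2, 12*x*y - 4*z^2 + 4)
At (-3, 1, 1): (0, -41, -36).

(0, -41, -36)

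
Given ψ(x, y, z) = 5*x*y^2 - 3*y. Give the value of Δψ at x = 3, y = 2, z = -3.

30

∂²ψ/∂x² = 0
∂²ψ/∂y² = 10*x
∂²ψ/∂z² = 0
∇²ψ = 10*x
At (3, 2, -3): 30.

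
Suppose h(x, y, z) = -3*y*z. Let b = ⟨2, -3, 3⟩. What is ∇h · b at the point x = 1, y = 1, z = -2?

-27

∂h/∂x = 0
∂h/∂y = -3*z
∂h/∂z = -3*y
∇h at (1, 1, -2) = (0, 6, -3)
∇h · b = (0)(2) + (6)(-3) + (-3)(3) = -27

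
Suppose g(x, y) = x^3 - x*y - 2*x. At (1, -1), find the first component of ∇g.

2

(∇g)_1 = ∂g/∂x = 3*x^2 - y - 2
At (1, -1): 2.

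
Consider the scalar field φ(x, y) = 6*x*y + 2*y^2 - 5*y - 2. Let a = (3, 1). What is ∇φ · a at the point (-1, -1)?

-33

∂φ/∂x = 6*y
∂φ/∂y = 6*x + 4*y - 5
∇φ at (-1, -1) = (-6, -15)
∇φ · a = (-6)(3) + (-15)(1) = -33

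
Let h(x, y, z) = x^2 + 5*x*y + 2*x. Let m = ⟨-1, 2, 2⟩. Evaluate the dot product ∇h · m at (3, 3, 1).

7

∂h/∂x = 2*x + 5*y + 2
∂h/∂y = 5*x
∂h/∂z = 0
∇h at (3, 3, 1) = (23, 15, 0)
∇h · m = (23)(-1) + (15)(2) + (0)(2) = 7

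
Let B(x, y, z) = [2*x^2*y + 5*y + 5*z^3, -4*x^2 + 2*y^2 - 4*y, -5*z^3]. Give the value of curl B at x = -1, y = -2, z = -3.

(0, 135, 1)

(∇×B)₁ = ∂B₃/∂y − ∂B₂/∂z = 0
(∇×B)₂ = ∂B₁/∂z − ∂B₃/∂x = 15*z^2
(∇×B)₃ = ∂B₂/∂x − ∂B₁/∂y = -2*x^2 - 8*x - 5
∇×B = (0, 15*z^2, -2*x^2 - 8*x - 5)
At (-1, -2, -3): (0, 135, 1).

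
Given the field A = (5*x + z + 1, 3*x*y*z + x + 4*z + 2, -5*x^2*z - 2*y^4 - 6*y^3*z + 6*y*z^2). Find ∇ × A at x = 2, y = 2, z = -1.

(-2, -19, -5)

(∇×A)₁ = ∂A₃/∂y − ∂A₂/∂z = -3*x*y - 8*y^3 - 18*y^2*z + 6*z^2 - 4
(∇×A)₂ = ∂A₁/∂z − ∂A₃/∂x = 10*x*z + 1
(∇×A)₃ = ∂A₂/∂x − ∂A₁/∂y = 3*y*z + 1
∇×A = (-3*x*y - 8*y^3 - 18*y^2*z + 6*z^2 - 4, 10*x*z + 1, 3*y*z + 1)
At (2, 2, -1): (-2, -19, -5).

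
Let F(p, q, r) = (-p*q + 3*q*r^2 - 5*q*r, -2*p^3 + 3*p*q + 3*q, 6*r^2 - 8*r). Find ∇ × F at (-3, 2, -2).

(0, -34, -73)

(∇×F)₁ = ∂F₃/∂q − ∂F₂/∂r = 0
(∇×F)₂ = ∂F₁/∂r − ∂F₃/∂p = 6*q*r - 5*q
(∇×F)₃ = ∂F₂/∂p − ∂F₁/∂q = -6*p^2 + p + 3*q - 3*r^2 + 5*r
∇×F = (0, 6*q*r - 5*q, -6*p^2 + p + 3*q - 3*r^2 + 5*r)
At (-3, 2, -2): (0, -34, -73).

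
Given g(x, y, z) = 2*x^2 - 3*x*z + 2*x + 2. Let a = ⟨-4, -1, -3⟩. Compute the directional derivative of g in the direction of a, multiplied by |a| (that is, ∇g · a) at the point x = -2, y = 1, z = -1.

-6

∂g/∂x = 4*x - 3*z + 2
∂g/∂y = 0
∂g/∂z = -3*x
∇g at (-2, 1, -1) = (-3, 0, 6)
∇g · a = (-3)(-4) + (0)(-1) + (6)(-3) = -6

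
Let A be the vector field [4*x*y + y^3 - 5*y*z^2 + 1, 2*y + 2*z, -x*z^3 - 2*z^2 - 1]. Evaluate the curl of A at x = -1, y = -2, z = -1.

(-2, -21, -3)

(∇×A)₁ = ∂A₃/∂y − ∂A₂/∂z = -2
(∇×A)₂ = ∂A₁/∂z − ∂A₃/∂x = -10*y*z + z^3
(∇×A)₃ = ∂A₂/∂x − ∂A₁/∂y = -4*x - 3*y^2 + 5*z^2
∇×A = (-2, -10*y*z + z^3, -4*x - 3*y^2 + 5*z^2)
At (-1, -2, -1): (-2, -21, -3).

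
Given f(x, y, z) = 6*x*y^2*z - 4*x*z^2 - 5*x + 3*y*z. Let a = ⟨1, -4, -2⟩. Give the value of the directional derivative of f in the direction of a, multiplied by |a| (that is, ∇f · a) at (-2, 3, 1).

487

∂f/∂x = 6*y^2*z - 4*z^2 - 5
∂f/∂y = 12*x*y*z + 3*z
∂f/∂z = 6*x*y^2 - 8*x*z + 3*y
∇f at (-2, 3, 1) = (45, -69, -83)
∇f · a = (45)(1) + (-69)(-4) + (-83)(-2) = 487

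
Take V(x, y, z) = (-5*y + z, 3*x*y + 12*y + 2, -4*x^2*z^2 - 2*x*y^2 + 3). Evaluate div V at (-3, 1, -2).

∂V₁/∂x = 0
∂V₂/∂y = 3*x + 12
∂V₃/∂z = -8*x^2*z
∇·V = -8*x^2*z + 3*x + 12
At (-3, 1, -2): 147.

147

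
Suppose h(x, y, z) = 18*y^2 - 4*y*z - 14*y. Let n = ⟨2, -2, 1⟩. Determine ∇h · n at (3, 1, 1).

∂h/∂x = 0
∂h/∂y = 36*y - 4*z - 14
∂h/∂z = -4*y
∇h at (3, 1, 1) = (0, 18, -4)
∇h · n = (0)(2) + (18)(-2) + (-4)(1) = -40

-40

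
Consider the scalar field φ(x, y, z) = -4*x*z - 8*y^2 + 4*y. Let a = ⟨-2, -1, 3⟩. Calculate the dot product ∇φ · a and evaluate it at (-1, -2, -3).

∂φ/∂x = -4*z
∂φ/∂y = -16*y + 4
∂φ/∂z = -4*x
∇φ at (-1, -2, -3) = (12, 36, 4)
∇φ · a = (12)(-2) + (36)(-1) + (4)(3) = -48

-48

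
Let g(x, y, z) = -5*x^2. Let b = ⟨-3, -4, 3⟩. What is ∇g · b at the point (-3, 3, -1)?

-90

∂g/∂x = -10*x
∂g/∂y = 0
∂g/∂z = 0
∇g at (-3, 3, -1) = (30, 0, 0)
∇g · b = (30)(-3) + (0)(-4) + (0)(3) = -90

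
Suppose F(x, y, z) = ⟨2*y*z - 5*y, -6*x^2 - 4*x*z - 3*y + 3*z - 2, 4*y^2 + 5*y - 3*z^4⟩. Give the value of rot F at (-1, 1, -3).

(6, 2, 35)

(∇×F)₁ = ∂F₃/∂y − ∂F₂/∂z = 4*x + 8*y + 2
(∇×F)₂ = ∂F₁/∂z − ∂F₃/∂x = 2*y
(∇×F)₃ = ∂F₂/∂x − ∂F₁/∂y = -12*x - 6*z + 5
∇×F = (4*x + 8*y + 2, 2*y, -12*x - 6*z + 5)
At (-1, 1, -3): (6, 2, 35).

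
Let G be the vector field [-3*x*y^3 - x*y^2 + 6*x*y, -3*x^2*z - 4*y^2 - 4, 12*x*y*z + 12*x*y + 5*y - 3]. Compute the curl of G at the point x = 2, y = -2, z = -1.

(17, 0, 64)

(∇×G)₁ = ∂G₃/∂y − ∂G₂/∂z = 3*x^2 + 12*x*z + 12*x + 5
(∇×G)₂ = ∂G₁/∂z − ∂G₃/∂x = -12*y*z - 12*y
(∇×G)₃ = ∂G₂/∂x − ∂G₁/∂y = 9*x*y^2 + 2*x*y - 6*x*z - 6*x
∇×G = (3*x^2 + 12*x*z + 12*x + 5, -12*y*z - 12*y, 9*x*y^2 + 2*x*y - 6*x*z - 6*x)
At (2, -2, -1): (17, 0, 64).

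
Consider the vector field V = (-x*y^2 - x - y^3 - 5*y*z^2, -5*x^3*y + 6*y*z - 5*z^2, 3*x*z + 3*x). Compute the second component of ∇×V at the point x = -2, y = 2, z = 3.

(∇×V)_2 = ∂V₁/∂z − ∂V₃/∂x
= -10*y*z − (3*z + 3)
= -10*y*z - 3*z - 3
At (-2, 2, 3): -72.

-72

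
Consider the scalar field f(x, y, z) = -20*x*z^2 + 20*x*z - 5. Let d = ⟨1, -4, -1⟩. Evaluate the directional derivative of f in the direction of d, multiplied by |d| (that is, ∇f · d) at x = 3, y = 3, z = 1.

60

∂f/∂x = -20*z^2 + 20*z
∂f/∂y = 0
∂f/∂z = -40*x*z + 20*x
∇f at (3, 3, 1) = (0, 0, -60)
∇f · d = (0)(1) + (0)(-4) + (-60)(-1) = 60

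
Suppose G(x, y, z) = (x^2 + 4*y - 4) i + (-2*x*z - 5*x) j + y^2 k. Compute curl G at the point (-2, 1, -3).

(∇×G)₁ = ∂G₃/∂y − ∂G₂/∂z = 2*x + 2*y
(∇×G)₂ = ∂G₁/∂z − ∂G₃/∂x = 0
(∇×G)₃ = ∂G₂/∂x − ∂G₁/∂y = -2*z - 9
∇×G = (2*x + 2*y, 0, -2*z - 9)
At (-2, 1, -3): (-2, 0, -3).

(-2, 0, -3)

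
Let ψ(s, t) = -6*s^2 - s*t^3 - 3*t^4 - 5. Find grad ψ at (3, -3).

(-9, 243)

∂ψ/∂s = -12*s - t^3
∂ψ/∂t = -3*s*t^2 - 12*t^3
∇ψ = (-12*s - t^3, -3*s*t^2 - 12*t^3)
At (3, -3): (-9, 243).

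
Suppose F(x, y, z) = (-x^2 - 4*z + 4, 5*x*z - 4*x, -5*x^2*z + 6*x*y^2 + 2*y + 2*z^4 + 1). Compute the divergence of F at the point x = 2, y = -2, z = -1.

-32

∂F₁/∂x = -2*x
∂F₂/∂y = 0
∂F₃/∂z = -5*x^2 + 8*z^3
∇·F = -5*x^2 - 2*x + 8*z^3
At (2, -2, -1): -32.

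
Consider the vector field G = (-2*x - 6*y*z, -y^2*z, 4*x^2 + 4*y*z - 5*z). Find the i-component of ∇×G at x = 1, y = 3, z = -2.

1

(∇×G)_1 = ∂G₃/∂y − ∂G₂/∂z
= 4*z − (-y^2)
= y^2 + 4*z
At (1, 3, -2): 1.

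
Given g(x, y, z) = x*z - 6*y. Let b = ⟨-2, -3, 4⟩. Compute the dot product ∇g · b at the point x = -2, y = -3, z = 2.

6

∂g/∂x = z
∂g/∂y = -6
∂g/∂z = x
∇g at (-2, -3, 2) = (2, -6, -2)
∇g · b = (2)(-2) + (-6)(-3) + (-2)(4) = 6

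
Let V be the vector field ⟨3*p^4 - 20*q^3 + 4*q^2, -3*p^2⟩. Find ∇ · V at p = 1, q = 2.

∂V₁/∂p = 12*p^3
∂V₂/∂q = 0
∇·V = 12*p^3
At (1, 2): 12.

12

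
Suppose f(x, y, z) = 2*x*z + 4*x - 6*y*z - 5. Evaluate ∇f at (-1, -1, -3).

∂f/∂x = 2*z + 4
∂f/∂y = -6*z
∂f/∂z = 2*x - 6*y
∇f = (2*z + 4, -6*z, 2*x - 6*y)
At (-1, -1, -3): (-2, 18, 4).

(-2, 18, 4)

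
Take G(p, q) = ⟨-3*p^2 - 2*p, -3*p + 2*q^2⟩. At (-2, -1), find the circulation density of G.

-3

∂G₂/∂p = -3
∂G₁/∂q = 0
Scalar curl = -3
At (-2, -1): -3.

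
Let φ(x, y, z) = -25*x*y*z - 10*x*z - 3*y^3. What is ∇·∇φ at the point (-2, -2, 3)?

36

∂²φ/∂x² = 0
∂²φ/∂y² = -18*y
∂²φ/∂z² = 0
∇²φ = -18*y
At (-2, -2, 3): 36.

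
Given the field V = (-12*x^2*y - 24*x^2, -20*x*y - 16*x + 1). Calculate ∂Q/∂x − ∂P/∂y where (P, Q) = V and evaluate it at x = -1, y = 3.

-64

∂V₂/∂x = -20*y - 16
∂V₁/∂y = -12*x^2
Scalar curl = 12*x^2 - 20*y - 16
At (-1, 3): -64.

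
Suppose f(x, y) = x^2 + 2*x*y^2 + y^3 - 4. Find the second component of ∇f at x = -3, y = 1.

-9

(∇f)_2 = ∂f/∂y = 4*x*y + 3*y^2
At (-3, 1): -9.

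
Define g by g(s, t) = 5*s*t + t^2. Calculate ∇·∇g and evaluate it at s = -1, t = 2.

2

∂²g/∂s² = 0
∂²g/∂t² = 2
∇²g = 2
At (-1, 2): 2.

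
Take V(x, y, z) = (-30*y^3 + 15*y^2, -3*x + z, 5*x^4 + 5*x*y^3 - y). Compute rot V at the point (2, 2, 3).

(∇×V)₁ = ∂V₃/∂y − ∂V₂/∂z = 15*x*y^2 - 2
(∇×V)₂ = ∂V₁/∂z − ∂V₃/∂x = -20*x^3 - 5*y^3
(∇×V)₃ = ∂V₂/∂x − ∂V₁/∂y = 90*y^2 - 30*y - 3
∇×V = (15*x*y^2 - 2, -20*x^3 - 5*y^3, 90*y^2 - 30*y - 3)
At (2, 2, 3): (118, -200, 297).

(118, -200, 297)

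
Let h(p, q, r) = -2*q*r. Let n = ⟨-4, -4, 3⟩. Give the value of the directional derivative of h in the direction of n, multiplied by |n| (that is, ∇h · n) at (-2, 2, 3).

∂h/∂p = 0
∂h/∂q = -2*r
∂h/∂r = -2*q
∇h at (-2, 2, 3) = (0, -6, -4)
∇h · n = (0)(-4) + (-6)(-4) + (-4)(3) = 12

12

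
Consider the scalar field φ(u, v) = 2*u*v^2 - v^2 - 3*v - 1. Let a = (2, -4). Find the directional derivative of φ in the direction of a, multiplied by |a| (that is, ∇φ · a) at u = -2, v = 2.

∂φ/∂u = 2*v^2
∂φ/∂v = 4*u*v - 2*v - 3
∇φ at (-2, 2) = (8, -23)
∇φ · a = (8)(2) + (-23)(-4) = 108

108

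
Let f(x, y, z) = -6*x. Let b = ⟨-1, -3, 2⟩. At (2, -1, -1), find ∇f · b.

∂f/∂x = -6
∂f/∂y = 0
∂f/∂z = 0
∇f at (2, -1, -1) = (-6, 0, 0)
∇f · b = (-6)(-1) + (0)(-3) + (0)(2) = 6

6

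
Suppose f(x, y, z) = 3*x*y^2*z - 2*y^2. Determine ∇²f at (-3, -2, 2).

∂²f/∂x² = 0
∂²f/∂y² = 2*(3*x*z - 2)
∂²f/∂z² = 0
∇²f = 6*x*z - 4
At (-3, -2, 2): -40.

-40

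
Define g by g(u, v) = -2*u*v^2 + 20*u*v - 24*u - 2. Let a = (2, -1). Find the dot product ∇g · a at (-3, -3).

-108

∂g/∂u = -2*v^2 + 20*v - 24
∂g/∂v = -4*u*v + 20*u
∇g at (-3, -3) = (-102, -96)
∇g · a = (-102)(2) + (-96)(-1) = -108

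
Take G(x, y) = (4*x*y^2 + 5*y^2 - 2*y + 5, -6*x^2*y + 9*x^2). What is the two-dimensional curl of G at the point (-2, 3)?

56

∂G₂/∂x = -12*x*y + 18*x
∂G₁/∂y = 8*x*y + 10*y - 2
Scalar curl = -20*x*y + 18*x - 10*y + 2
At (-2, 3): 56.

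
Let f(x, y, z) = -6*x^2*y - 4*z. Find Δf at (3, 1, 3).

∂²f/∂x² = -12*y
∂²f/∂y² = 0
∂²f/∂z² = 0
∇²f = -12*y
At (3, 1, 3): -12.

-12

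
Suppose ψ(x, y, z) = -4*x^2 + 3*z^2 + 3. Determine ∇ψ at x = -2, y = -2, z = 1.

∂ψ/∂x = -8*x
∂ψ/∂y = 0
∂ψ/∂z = 6*z
∇ψ = (-8*x, 0, 6*z)
At (-2, -2, 1): (16, 0, 6).

(16, 0, 6)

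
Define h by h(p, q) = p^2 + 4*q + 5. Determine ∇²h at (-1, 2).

2

∂²h/∂p² = 2
∂²h/∂q² = 0
∇²h = 2
At (-1, 2): 2.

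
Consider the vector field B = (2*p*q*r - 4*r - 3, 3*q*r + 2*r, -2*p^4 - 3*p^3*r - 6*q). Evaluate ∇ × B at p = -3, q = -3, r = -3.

(∇×B)₁ = ∂B₃/∂q − ∂B₂/∂r = -3*q - 8
(∇×B)₂ = ∂B₁/∂r − ∂B₃/∂p = 8*p^3 + 9*p^2*r + 2*p*q - 4
(∇×B)₃ = ∂B₂/∂p − ∂B₁/∂q = -2*p*r
∇×B = (-3*q - 8, 8*p^3 + 9*p^2*r + 2*p*q - 4, -2*p*r)
At (-3, -3, -3): (1, -445, -18).

(1, -445, -18)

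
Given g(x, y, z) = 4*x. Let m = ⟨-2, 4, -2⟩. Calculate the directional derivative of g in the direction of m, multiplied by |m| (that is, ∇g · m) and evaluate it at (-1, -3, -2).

∂g/∂x = 4
∂g/∂y = 0
∂g/∂z = 0
∇g at (-1, -3, -2) = (4, 0, 0)
∇g · m = (4)(-2) + (0)(4) + (0)(-2) = -8

-8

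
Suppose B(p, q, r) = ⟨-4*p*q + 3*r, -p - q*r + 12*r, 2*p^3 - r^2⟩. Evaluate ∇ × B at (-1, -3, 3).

(∇×B)₁ = ∂B₃/∂q − ∂B₂/∂r = q - 12
(∇×B)₂ = ∂B₁/∂r − ∂B₃/∂p = -6*p^2 + 3
(∇×B)₃ = ∂B₂/∂p − ∂B₁/∂q = 4*p - 1
∇×B = (q - 12, -6*p^2 + 3, 4*p - 1)
At (-1, -3, 3): (-15, -3, -5).

(-15, -3, -5)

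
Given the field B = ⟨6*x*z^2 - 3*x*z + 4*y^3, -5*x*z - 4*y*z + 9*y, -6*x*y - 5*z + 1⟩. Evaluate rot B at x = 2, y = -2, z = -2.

(∇×B)₁ = ∂B₃/∂y − ∂B₂/∂z = -x + 4*y
(∇×B)₂ = ∂B₁/∂z − ∂B₃/∂x = 12*x*z - 3*x + 6*y
(∇×B)₃ = ∂B₂/∂x − ∂B₁/∂y = -12*y^2 - 5*z
∇×B = (-x + 4*y, 12*x*z - 3*x + 6*y, -12*y^2 - 5*z)
At (2, -2, -2): (-10, -66, -38).

(-10, -66, -38)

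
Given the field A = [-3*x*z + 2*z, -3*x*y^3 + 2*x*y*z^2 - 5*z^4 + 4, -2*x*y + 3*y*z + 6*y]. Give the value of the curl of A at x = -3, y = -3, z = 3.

(∇×A)₁ = ∂A₃/∂y − ∂A₂/∂z = -4*x*y*z - 2*x + 20*z^3 + 3*z + 6
(∇×A)₂ = ∂A₁/∂z − ∂A₃/∂x = -3*x + 2*y + 2
(∇×A)₃ = ∂A₂/∂x − ∂A₁/∂y = -3*y^3 + 2*y*z^2
∇×A = (-4*x*y*z - 2*x + 20*z^3 + 3*z + 6, -3*x + 2*y + 2, -3*y^3 + 2*y*z^2)
At (-3, -3, 3): (453, 5, 27).

(453, 5, 27)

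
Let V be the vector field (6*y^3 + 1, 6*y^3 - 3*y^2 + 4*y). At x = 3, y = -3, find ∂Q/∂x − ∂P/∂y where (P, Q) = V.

-162

∂V₂/∂x = 0
∂V₁/∂y = 18*y^2
Scalar curl = -18*y^2
At (3, -3): -162.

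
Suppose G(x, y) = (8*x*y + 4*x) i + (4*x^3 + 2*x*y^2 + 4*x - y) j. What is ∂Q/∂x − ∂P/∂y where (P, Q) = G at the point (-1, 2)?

32

∂G₂/∂x = 12*x^2 + 2*y^2 + 4
∂G₁/∂y = 8*x
Scalar curl = 12*x^2 - 8*x + 2*y^2 + 4
At (-1, 2): 32.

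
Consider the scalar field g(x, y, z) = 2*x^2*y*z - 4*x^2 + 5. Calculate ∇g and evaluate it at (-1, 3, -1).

∂g/∂x = 4*x*y*z - 8*x
∂g/∂y = 2*x^2*z
∂g/∂z = 2*x^2*y
∇g = (4*x*y*z - 8*x, 2*x^2*z, 2*x^2*y)
At (-1, 3, -1): (20, -2, 6).

(20, -2, 6)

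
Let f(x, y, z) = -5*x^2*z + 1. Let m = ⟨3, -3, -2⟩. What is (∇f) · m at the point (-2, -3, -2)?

∂f/∂x = -10*x*z
∂f/∂y = 0
∂f/∂z = -5*x^2
∇f at (-2, -3, -2) = (-40, 0, -20)
∇f · m = (-40)(3) + (0)(-3) + (-20)(-2) = -80

-80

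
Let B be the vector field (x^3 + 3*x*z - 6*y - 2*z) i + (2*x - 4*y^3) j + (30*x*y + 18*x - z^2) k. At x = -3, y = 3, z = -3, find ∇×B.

(∇×B)₁ = ∂B₃/∂y − ∂B₂/∂z = 30*x
(∇×B)₂ = ∂B₁/∂z − ∂B₃/∂x = 3*x - 30*y - 20
(∇×B)₃ = ∂B₂/∂x − ∂B₁/∂y = 8
∇×B = (30*x, 3*x - 30*y - 20, 8)
At (-3, 3, -3): (-90, -119, 8).

(-90, -119, 8)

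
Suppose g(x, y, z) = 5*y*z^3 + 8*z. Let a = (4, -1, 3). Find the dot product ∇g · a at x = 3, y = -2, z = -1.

-61

∂g/∂x = 0
∂g/∂y = 5*z^3
∂g/∂z = 15*y*z^2 + 8
∇g at (3, -2, -1) = (0, -5, -22)
∇g · a = (0)(4) + (-5)(-1) + (-22)(3) = -61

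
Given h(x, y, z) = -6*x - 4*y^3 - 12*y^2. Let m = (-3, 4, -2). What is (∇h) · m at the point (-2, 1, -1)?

-126

∂h/∂x = -6
∂h/∂y = -12*y^2 - 24*y
∂h/∂z = 0
∇h at (-2, 1, -1) = (-6, -36, 0)
∇h · m = (-6)(-3) + (-36)(4) + (0)(-2) = -126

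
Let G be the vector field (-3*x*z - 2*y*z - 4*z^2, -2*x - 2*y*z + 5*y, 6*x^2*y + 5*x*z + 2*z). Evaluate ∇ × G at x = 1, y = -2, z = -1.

(∇×G)₁ = ∂G₃/∂y − ∂G₂/∂z = 6*x^2 + 2*y
(∇×G)₂ = ∂G₁/∂z − ∂G₃/∂x = -12*x*y - 3*x - 2*y - 13*z
(∇×G)₃ = ∂G₂/∂x − ∂G₁/∂y = 2*z - 2
∇×G = (6*x^2 + 2*y, -12*x*y - 3*x - 2*y - 13*z, 2*z - 2)
At (1, -2, -1): (2, 38, -4).

(2, 38, -4)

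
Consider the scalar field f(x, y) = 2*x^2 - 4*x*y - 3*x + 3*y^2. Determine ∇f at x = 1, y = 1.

(-3, 2)

∂f/∂x = 4*x - 4*y - 3
∂f/∂y = -4*x + 6*y
∇f = (4*x - 4*y - 3, -4*x + 6*y)
At (1, 1): (-3, 2).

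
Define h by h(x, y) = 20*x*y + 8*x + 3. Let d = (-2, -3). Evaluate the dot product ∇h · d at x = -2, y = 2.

∂h/∂x = 20*y + 8
∂h/∂y = 20*x
∇h at (-2, 2) = (48, -40)
∇h · d = (48)(-2) + (-40)(-3) = 24

24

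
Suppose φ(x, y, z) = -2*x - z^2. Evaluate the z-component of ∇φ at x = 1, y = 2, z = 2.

-4

(∇φ)_3 = ∂φ/∂z = -2*z
At (1, 2, 2): -4.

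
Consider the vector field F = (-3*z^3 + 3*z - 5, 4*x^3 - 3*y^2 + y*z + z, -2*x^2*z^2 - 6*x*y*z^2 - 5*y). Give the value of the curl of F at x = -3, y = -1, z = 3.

(∇×F)₁ = ∂F₃/∂y − ∂F₂/∂z = -6*x*z^2 - y - 6
(∇×F)₂ = ∂F₁/∂z − ∂F₃/∂x = 4*x*z^2 + 6*y*z^2 - 9*z^2 + 3
(∇×F)₃ = ∂F₂/∂x − ∂F₁/∂y = 12*x^2
∇×F = (-6*x*z^2 - y - 6, 4*x*z^2 + 6*y*z^2 - 9*z^2 + 3, 12*x^2)
At (-3, -1, 3): (157, -240, 108).

(157, -240, 108)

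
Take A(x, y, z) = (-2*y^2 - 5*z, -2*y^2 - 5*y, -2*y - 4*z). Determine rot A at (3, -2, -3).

(-2, -5, -8)

(∇×A)₁ = ∂A₃/∂y − ∂A₂/∂z = -2
(∇×A)₂ = ∂A₁/∂z − ∂A₃/∂x = -5
(∇×A)₃ = ∂A₂/∂x − ∂A₁/∂y = 4*y
∇×A = (-2, -5, 4*y)
At (3, -2, -3): (-2, -5, -8).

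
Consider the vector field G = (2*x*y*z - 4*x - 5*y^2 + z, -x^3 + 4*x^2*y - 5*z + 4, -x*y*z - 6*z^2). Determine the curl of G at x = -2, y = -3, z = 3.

(11, 4, 18)

(∇×G)₁ = ∂G₃/∂y − ∂G₂/∂z = -x*z + 5
(∇×G)₂ = ∂G₁/∂z − ∂G₃/∂x = 2*x*y + y*z + 1
(∇×G)₃ = ∂G₂/∂x − ∂G₁/∂y = -3*x^2 + 8*x*y - 2*x*z + 10*y
∇×G = (-x*z + 5, 2*x*y + y*z + 1, -3*x^2 + 8*x*y - 2*x*z + 10*y)
At (-2, -3, 3): (11, 4, 18).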